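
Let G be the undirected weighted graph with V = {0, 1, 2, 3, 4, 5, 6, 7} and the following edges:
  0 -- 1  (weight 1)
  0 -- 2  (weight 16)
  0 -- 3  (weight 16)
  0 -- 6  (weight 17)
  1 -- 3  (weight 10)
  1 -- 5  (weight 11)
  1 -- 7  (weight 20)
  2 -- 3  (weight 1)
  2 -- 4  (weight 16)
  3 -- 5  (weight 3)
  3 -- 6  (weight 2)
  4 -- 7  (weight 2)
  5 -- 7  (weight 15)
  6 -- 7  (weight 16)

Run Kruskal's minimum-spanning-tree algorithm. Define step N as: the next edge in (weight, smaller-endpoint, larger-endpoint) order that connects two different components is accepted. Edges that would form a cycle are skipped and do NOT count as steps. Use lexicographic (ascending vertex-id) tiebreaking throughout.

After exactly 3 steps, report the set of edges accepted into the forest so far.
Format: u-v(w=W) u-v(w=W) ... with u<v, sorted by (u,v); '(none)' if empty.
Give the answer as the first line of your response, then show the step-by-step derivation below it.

0-1(w=1) 2-3(w=1) 3-6(w=2)

step 1: add edge 0-1 (w=1); MST = {0-1(w=1)}
step 2: add edge 2-3 (w=1); MST = {0-1(w=1) 2-3(w=1)}
step 3: add edge 3-6 (w=2); MST = {0-1(w=1) 2-3(w=1) 3-6(w=2)}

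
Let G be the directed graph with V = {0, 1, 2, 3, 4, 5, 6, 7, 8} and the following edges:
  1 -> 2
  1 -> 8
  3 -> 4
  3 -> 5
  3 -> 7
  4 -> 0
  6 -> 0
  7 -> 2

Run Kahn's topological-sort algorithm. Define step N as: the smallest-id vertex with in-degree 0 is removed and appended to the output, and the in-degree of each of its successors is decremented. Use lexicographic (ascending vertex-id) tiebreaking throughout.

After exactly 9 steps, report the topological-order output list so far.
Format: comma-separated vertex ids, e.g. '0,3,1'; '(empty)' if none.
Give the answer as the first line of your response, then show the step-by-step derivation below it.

1,3,4,5,6,0,7,2,8

step 1: output 1; order=[1]; indeg=(2,0,1,0,1,1,0,1,0)
step 2: output 3; order=[1,3]; indeg=(2,0,1,0,0,0,0,0,0)
step 3: output 4; order=[1,3,4]; indeg=(1,0,1,0,0,0,0,0,0)
step 4: output 5; order=[1,3,4,5]; indeg=(1,0,1,0,0,0,0,0,0)
step 5: output 6; order=[1,3,4,5,6]; indeg=(0,0,1,0,0,0,0,0,0)
step 6: output 0; order=[1,3,4,5,6,0]; indeg=(0,0,1,0,0,0,0,0,0)
step 7: output 7; order=[1,3,4,5,6,0,7]; indeg=(0,0,0,0,0,0,0,0,0)
step 8: output 2; order=[1,3,4,5,6,0,7,2]; indeg=(0,0,0,0,0,0,0,0,0)
step 9: output 8; order=[1,3,4,5,6,0,7,2,8]; indeg=(0,0,0,0,0,0,0,0,0)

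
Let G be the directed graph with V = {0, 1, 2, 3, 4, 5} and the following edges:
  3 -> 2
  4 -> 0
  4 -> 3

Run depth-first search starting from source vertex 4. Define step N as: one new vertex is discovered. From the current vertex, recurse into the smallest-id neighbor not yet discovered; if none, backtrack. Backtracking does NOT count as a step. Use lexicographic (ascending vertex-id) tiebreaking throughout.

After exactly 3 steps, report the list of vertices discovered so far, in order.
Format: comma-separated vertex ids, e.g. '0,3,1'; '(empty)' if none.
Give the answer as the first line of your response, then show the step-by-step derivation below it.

4,0,3

step 1: discover 4; path=4; order=4
step 2: discover 0; path=4>0; order=4,0
step 3: discover 3; path=4>3; order=4,0,3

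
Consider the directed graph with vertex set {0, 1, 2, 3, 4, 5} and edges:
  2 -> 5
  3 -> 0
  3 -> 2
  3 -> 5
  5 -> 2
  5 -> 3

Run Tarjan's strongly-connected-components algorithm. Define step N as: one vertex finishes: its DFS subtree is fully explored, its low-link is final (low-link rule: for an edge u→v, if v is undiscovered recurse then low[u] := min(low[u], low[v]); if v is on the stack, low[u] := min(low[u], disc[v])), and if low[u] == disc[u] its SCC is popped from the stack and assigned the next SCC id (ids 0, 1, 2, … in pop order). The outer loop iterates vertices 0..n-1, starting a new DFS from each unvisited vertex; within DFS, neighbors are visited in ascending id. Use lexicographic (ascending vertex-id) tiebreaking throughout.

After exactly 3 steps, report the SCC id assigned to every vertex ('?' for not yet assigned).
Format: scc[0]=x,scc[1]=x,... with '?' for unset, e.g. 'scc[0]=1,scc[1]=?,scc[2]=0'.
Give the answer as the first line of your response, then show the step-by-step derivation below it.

scc[0]=0,scc[1]=1,scc[2]=?,scc[3]=?,scc[4]=?,scc[5]=?

step 1: low=(low[0]=0,low[1]=?,low[2]=?,low[3]=?,low[4]=?,low[5]=?); scc=(scc[0]=0,scc[1]=?,scc[2]=?,scc[3]=?,scc[4]=?,scc[5]=?)
step 2: low=(low[0]=0,low[1]=1,low[2]=?,low[3]=?,low[4]=?,low[5]=?); scc=(scc[0]=0,scc[1]=1,scc[2]=?,scc[3]=?,scc[4]=?,scc[5]=?)
step 3: low=(low[0]=0,low[1]=1,low[2]=2,low[3]=2,low[4]=?,low[5]=2); scc=(scc[0]=0,scc[1]=1,scc[2]=?,scc[3]=?,scc[4]=?,scc[5]=?)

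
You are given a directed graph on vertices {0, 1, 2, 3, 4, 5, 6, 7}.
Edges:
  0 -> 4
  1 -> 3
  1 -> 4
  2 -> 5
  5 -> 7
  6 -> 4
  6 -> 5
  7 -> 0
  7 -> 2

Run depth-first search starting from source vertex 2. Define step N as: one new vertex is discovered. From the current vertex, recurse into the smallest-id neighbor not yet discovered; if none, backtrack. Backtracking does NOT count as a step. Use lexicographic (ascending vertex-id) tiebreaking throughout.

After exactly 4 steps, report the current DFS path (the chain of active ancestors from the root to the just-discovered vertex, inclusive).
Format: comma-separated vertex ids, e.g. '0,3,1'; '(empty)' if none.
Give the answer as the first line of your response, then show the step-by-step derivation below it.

2,5,7,0

step 1: discover 2; path=2; order=2
step 2: discover 5; path=2>5; order=2,5
step 3: discover 7; path=2>5>7; order=2,5,7
step 4: discover 0; path=2>5>7>0; order=2,5,7,0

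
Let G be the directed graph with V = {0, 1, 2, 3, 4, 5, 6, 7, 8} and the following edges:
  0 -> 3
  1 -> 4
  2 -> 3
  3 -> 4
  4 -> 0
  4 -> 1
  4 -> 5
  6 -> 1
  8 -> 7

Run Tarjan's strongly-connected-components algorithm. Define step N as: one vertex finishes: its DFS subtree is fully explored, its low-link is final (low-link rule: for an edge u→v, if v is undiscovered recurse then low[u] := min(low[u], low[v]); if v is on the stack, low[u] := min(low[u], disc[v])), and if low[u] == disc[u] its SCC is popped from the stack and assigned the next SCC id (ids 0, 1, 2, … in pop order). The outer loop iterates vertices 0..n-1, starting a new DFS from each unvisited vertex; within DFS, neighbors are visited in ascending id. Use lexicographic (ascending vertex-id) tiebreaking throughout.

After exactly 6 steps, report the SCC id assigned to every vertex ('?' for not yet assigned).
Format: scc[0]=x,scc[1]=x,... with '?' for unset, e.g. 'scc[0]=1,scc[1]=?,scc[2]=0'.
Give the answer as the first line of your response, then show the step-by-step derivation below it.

scc[0]=1,scc[1]=1,scc[2]=2,scc[3]=1,scc[4]=1,scc[5]=0,scc[6]=?,scc[7]=?,scc[8]=?

step 1: low=(low[0]=0,low[1]=2,low[2]=?,low[3]=1,low[4]=0,low[5]=?,low[6]=?,low[7]=?,low[8]=?); scc=(scc[0]=?,scc[1]=?,scc[2]=?,scc[3]=?,scc[4]=?,scc[5]=?,scc[6]=?,scc[7]=?,scc[8]=?)
step 2: low=(low[0]=0,low[1]=2,low[2]=?,low[3]=1,low[4]=0,low[5]=4,low[6]=?,low[7]=?,low[8]=?); scc=(scc[0]=?,scc[1]=?,scc[2]=?,scc[3]=?,scc[4]=?,scc[5]=0,scc[6]=?,scc[7]=?,scc[8]=?)
step 3: low=(low[0]=0,low[1]=2,low[2]=?,low[3]=1,low[4]=0,low[5]=4,low[6]=?,low[7]=?,low[8]=?); scc=(scc[0]=?,scc[1]=?,scc[2]=?,scc[3]=?,scc[4]=?,scc[5]=0,scc[6]=?,scc[7]=?,scc[8]=?)
step 4: low=(low[0]=0,low[1]=2,low[2]=?,low[3]=0,low[4]=0,low[5]=4,low[6]=?,low[7]=?,low[8]=?); scc=(scc[0]=?,scc[1]=?,scc[2]=?,scc[3]=?,scc[4]=?,scc[5]=0,scc[6]=?,scc[7]=?,scc[8]=?)
step 5: low=(low[0]=0,low[1]=2,low[2]=?,low[3]=0,low[4]=0,low[5]=4,low[6]=?,low[7]=?,low[8]=?); scc=(scc[0]=1,scc[1]=1,scc[2]=?,scc[3]=1,scc[4]=1,scc[5]=0,scc[6]=?,scc[7]=?,scc[8]=?)
step 6: low=(low[0]=0,low[1]=2,low[2]=5,low[3]=0,low[4]=0,low[5]=4,low[6]=?,low[7]=?,low[8]=?); scc=(scc[0]=1,scc[1]=1,scc[2]=2,scc[3]=1,scc[4]=1,scc[5]=0,scc[6]=?,scc[7]=?,scc[8]=?)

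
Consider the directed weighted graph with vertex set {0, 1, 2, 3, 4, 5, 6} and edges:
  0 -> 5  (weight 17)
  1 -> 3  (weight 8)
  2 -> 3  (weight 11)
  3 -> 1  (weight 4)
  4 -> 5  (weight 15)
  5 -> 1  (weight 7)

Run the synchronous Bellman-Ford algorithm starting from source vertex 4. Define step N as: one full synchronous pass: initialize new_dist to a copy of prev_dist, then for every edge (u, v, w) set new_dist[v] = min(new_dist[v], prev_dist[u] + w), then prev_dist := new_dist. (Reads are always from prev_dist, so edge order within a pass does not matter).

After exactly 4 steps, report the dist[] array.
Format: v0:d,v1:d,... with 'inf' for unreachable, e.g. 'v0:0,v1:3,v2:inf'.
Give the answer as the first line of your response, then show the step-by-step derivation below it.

v0:inf,v1:22,v2:inf,v3:30,v4:0,v5:15,v6:inf

step 1: dist = v0:inf,v1:inf,v2:inf,v3:inf,v4:0,v5:15,v6:inf
step 2: dist = v0:inf,v1:22,v2:inf,v3:inf,v4:0,v5:15,v6:inf
step 3: dist = v0:inf,v1:22,v2:inf,v3:30,v4:0,v5:15,v6:inf
step 4: dist = v0:inf,v1:22,v2:inf,v3:30,v4:0,v5:15,v6:inf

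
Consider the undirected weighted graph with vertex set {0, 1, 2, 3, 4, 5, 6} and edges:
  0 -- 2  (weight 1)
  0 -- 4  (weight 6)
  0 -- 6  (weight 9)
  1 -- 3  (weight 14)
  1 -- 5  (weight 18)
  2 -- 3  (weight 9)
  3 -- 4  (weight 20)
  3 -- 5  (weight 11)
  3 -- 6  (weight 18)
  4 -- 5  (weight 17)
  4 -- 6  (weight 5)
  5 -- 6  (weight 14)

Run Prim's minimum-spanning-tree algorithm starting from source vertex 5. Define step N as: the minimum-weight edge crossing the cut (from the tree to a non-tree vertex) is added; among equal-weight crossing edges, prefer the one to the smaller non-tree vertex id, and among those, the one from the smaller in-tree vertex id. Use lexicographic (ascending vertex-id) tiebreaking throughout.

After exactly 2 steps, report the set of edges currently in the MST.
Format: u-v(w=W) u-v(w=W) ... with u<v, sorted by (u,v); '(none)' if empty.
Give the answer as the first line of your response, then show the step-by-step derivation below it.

2-3(w=9) 3-5(w=11)

step 1: add edge 3-5 (w=11); MST = {3-5(w=11)}
step 2: add edge 2-3 (w=9); MST = {2-3(w=9) 3-5(w=11)}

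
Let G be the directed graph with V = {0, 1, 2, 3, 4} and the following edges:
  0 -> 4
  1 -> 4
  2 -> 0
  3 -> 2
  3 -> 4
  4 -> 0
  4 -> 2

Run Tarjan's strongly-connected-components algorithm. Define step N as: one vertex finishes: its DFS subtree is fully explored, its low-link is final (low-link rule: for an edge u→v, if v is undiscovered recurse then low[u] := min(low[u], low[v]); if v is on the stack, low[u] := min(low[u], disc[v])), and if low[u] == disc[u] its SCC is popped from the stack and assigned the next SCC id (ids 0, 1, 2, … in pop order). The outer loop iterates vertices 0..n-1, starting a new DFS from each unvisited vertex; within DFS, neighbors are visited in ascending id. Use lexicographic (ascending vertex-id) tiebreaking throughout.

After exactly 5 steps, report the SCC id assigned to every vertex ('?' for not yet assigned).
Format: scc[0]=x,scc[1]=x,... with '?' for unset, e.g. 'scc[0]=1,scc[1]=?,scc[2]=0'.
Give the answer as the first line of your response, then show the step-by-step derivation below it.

scc[0]=0,scc[1]=1,scc[2]=0,scc[3]=2,scc[4]=0

step 1: low=(low[0]=0,low[1]=?,low[2]=0,low[3]=?,low[4]=0); scc=(scc[0]=?,scc[1]=?,scc[2]=?,scc[3]=?,scc[4]=?)
step 2: low=(low[0]=0,low[1]=?,low[2]=0,low[3]=?,low[4]=0); scc=(scc[0]=?,scc[1]=?,scc[2]=?,scc[3]=?,scc[4]=?)
step 3: low=(low[0]=0,low[1]=?,low[2]=0,low[3]=?,low[4]=0); scc=(scc[0]=0,scc[1]=?,scc[2]=0,scc[3]=?,scc[4]=0)
step 4: low=(low[0]=0,low[1]=3,low[2]=0,low[3]=?,low[4]=0); scc=(scc[0]=0,scc[1]=1,scc[2]=0,scc[3]=?,scc[4]=0)
step 5: low=(low[0]=0,low[1]=3,low[2]=0,low[3]=4,low[4]=0); scc=(scc[0]=0,scc[1]=1,scc[2]=0,scc[3]=2,scc[4]=0)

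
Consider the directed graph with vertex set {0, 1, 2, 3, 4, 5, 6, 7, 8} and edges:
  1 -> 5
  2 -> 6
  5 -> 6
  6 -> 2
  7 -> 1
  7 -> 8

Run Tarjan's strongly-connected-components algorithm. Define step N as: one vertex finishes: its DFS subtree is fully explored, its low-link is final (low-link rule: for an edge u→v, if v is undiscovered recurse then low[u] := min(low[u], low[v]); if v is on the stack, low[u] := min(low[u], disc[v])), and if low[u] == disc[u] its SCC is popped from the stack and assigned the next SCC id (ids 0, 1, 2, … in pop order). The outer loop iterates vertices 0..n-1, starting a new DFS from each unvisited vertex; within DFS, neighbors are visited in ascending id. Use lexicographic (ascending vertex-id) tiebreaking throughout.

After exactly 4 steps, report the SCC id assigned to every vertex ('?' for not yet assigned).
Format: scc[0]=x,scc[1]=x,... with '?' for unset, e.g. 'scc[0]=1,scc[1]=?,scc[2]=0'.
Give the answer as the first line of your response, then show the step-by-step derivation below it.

scc[0]=0,scc[1]=?,scc[2]=1,scc[3]=?,scc[4]=?,scc[5]=2,scc[6]=1,scc[7]=?,scc[8]=?

step 1: low=(low[0]=0,low[1]=?,low[2]=?,low[3]=?,low[4]=?,low[5]=?,low[6]=?,low[7]=?,low[8]=?); scc=(scc[0]=0,scc[1]=?,scc[2]=?,scc[3]=?,scc[4]=?,scc[5]=?,scc[6]=?,scc[7]=?,scc[8]=?)
step 2: low=(low[0]=0,low[1]=1,low[2]=3,low[3]=?,low[4]=?,low[5]=2,low[6]=3,low[7]=?,low[8]=?); scc=(scc[0]=0,scc[1]=?,scc[2]=?,scc[3]=?,scc[4]=?,scc[5]=?,scc[6]=?,scc[7]=?,scc[8]=?)
step 3: low=(low[0]=0,low[1]=1,low[2]=3,low[3]=?,low[4]=?,low[5]=2,low[6]=3,low[7]=?,low[8]=?); scc=(scc[0]=0,scc[1]=?,scc[2]=1,scc[3]=?,scc[4]=?,scc[5]=?,scc[6]=1,scc[7]=?,scc[8]=?)
step 4: low=(low[0]=0,low[1]=1,low[2]=3,low[3]=?,low[4]=?,low[5]=2,low[6]=3,low[7]=?,low[8]=?); scc=(scc[0]=0,scc[1]=?,scc[2]=1,scc[3]=?,scc[4]=?,scc[5]=2,scc[6]=1,scc[7]=?,scc[8]=?)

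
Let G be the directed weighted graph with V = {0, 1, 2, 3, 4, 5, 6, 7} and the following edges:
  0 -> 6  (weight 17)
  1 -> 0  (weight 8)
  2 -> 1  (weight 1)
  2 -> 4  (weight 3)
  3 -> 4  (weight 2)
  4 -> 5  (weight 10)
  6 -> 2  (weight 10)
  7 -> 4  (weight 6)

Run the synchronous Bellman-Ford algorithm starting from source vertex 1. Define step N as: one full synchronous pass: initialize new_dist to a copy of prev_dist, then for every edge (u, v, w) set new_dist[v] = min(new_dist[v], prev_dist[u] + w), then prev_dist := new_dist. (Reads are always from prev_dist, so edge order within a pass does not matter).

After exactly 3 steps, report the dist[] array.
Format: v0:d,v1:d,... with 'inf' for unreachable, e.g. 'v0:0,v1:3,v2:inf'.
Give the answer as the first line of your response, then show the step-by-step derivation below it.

v0:8,v1:0,v2:35,v3:inf,v4:inf,v5:inf,v6:25,v7:inf

step 1: dist = v0:8,v1:0,v2:inf,v3:inf,v4:inf,v5:inf,v6:inf,v7:inf
step 2: dist = v0:8,v1:0,v2:inf,v3:inf,v4:inf,v5:inf,v6:25,v7:inf
step 3: dist = v0:8,v1:0,v2:35,v3:inf,v4:inf,v5:inf,v6:25,v7:inf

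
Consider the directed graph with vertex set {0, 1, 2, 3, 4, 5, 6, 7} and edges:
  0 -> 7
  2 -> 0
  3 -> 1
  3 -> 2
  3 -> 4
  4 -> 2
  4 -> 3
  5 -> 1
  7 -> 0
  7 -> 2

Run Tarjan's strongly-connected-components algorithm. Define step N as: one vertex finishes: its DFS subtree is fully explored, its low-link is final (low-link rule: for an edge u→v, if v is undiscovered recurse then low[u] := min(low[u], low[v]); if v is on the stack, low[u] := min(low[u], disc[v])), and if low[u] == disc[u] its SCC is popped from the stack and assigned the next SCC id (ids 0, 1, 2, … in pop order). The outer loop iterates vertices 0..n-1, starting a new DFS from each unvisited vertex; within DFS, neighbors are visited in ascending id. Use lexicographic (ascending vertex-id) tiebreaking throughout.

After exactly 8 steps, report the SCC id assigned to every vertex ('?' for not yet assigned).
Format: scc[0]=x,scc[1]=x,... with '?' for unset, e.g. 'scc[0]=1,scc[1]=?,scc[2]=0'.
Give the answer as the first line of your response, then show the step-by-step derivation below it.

scc[0]=0,scc[1]=1,scc[2]=0,scc[3]=2,scc[4]=2,scc[5]=3,scc[6]=4,scc[7]=0

step 1: low=(low[0]=0,low[1]=?,low[2]=0,low[3]=?,low[4]=?,low[5]=?,low[6]=?,low[7]=0); scc=(scc[0]=?,scc[1]=?,scc[2]=?,scc[3]=?,scc[4]=?,scc[5]=?,scc[6]=?,scc[7]=?)
step 2: low=(low[0]=0,low[1]=?,low[2]=0,low[3]=?,low[4]=?,low[5]=?,low[6]=?,low[7]=0); scc=(scc[0]=?,scc[1]=?,scc[2]=?,scc[3]=?,scc[4]=?,scc[5]=?,scc[6]=?,scc[7]=?)
step 3: low=(low[0]=0,low[1]=?,low[2]=0,low[3]=?,low[4]=?,low[5]=?,low[6]=?,low[7]=0); scc=(scc[0]=0,scc[1]=?,scc[2]=0,scc[3]=?,scc[4]=?,scc[5]=?,scc[6]=?,scc[7]=0)
step 4: low=(low[0]=0,low[1]=3,low[2]=0,low[3]=?,low[4]=?,low[5]=?,low[6]=?,low[7]=0); scc=(scc[0]=0,scc[1]=1,scc[2]=0,scc[3]=?,scc[4]=?,scc[5]=?,scc[6]=?,scc[7]=0)
step 5: low=(low[0]=0,low[1]=3,low[2]=0,low[3]=4,low[4]=4,low[5]=?,low[6]=?,low[7]=0); scc=(scc[0]=0,scc[1]=1,scc[2]=0,scc[3]=?,scc[4]=?,scc[5]=?,scc[6]=?,scc[7]=0)
step 6: low=(low[0]=0,low[1]=3,low[2]=0,low[3]=4,low[4]=4,low[5]=?,low[6]=?,low[7]=0); scc=(scc[0]=0,scc[1]=1,scc[2]=0,scc[3]=2,scc[4]=2,scc[5]=?,scc[6]=?,scc[7]=0)
step 7: low=(low[0]=0,low[1]=3,low[2]=0,low[3]=4,low[4]=4,low[5]=6,low[6]=?,low[7]=0); scc=(scc[0]=0,scc[1]=1,scc[2]=0,scc[3]=2,scc[4]=2,scc[5]=3,scc[6]=?,scc[7]=0)
step 8: low=(low[0]=0,low[1]=3,low[2]=0,low[3]=4,low[4]=4,low[5]=6,low[6]=7,low[7]=0); scc=(scc[0]=0,scc[1]=1,scc[2]=0,scc[3]=2,scc[4]=2,scc[5]=3,scc[6]=4,scc[7]=0)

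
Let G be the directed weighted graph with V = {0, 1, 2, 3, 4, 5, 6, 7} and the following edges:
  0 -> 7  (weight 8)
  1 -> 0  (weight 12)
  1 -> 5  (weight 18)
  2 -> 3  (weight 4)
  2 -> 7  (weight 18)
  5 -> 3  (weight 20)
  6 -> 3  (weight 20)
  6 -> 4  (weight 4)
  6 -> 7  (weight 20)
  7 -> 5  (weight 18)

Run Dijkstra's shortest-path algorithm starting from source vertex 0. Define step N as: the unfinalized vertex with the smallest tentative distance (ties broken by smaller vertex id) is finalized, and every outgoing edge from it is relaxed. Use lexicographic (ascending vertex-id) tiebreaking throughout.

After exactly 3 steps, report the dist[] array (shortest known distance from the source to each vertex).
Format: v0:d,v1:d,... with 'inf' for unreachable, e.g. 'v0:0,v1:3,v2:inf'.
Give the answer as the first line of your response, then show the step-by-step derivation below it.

v0:0,v1:inf,v2:inf,v3:46,v4:inf,v5:26,v6:inf,v7:8

step 1: dist = v0:0,v1:inf,v2:inf,v3:inf,v4:inf,v5:inf,v6:inf,v7:8
step 2: dist = v0:0,v1:inf,v2:inf,v3:inf,v4:inf,v5:26,v6:inf,v7:8
step 3: dist = v0:0,v1:inf,v2:inf,v3:46,v4:inf,v5:26,v6:inf,v7:8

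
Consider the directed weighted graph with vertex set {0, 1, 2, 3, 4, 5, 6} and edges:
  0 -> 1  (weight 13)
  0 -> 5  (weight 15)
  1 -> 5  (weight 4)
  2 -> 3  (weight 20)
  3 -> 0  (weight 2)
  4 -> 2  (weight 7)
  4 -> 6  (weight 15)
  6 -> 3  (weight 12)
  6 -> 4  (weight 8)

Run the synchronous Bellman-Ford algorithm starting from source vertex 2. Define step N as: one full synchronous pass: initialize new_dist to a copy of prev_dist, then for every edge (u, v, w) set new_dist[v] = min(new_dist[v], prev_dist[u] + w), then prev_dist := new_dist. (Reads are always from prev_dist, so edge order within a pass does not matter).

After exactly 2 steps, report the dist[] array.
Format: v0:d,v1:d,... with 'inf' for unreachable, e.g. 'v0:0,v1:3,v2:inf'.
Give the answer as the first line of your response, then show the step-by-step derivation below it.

v0:22,v1:inf,v2:0,v3:20,v4:inf,v5:inf,v6:inf

step 1: dist = v0:inf,v1:inf,v2:0,v3:20,v4:inf,v5:inf,v6:inf
step 2: dist = v0:22,v1:inf,v2:0,v3:20,v4:inf,v5:inf,v6:inf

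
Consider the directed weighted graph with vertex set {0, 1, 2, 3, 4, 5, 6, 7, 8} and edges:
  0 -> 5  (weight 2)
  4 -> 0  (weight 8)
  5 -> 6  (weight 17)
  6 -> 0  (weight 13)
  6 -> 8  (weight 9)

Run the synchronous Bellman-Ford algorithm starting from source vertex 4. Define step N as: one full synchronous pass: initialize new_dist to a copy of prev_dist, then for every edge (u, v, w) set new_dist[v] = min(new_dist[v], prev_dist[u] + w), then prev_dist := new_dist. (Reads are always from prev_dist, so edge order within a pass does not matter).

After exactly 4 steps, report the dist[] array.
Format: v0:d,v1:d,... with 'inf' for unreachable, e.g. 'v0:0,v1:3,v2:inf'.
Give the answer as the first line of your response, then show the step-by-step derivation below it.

v0:8,v1:inf,v2:inf,v3:inf,v4:0,v5:10,v6:27,v7:inf,v8:36

step 1: dist = v0:8,v1:inf,v2:inf,v3:inf,v4:0,v5:inf,v6:inf,v7:inf,v8:inf
step 2: dist = v0:8,v1:inf,v2:inf,v3:inf,v4:0,v5:10,v6:inf,v7:inf,v8:inf
step 3: dist = v0:8,v1:inf,v2:inf,v3:inf,v4:0,v5:10,v6:27,v7:inf,v8:inf
step 4: dist = v0:8,v1:inf,v2:inf,v3:inf,v4:0,v5:10,v6:27,v7:inf,v8:36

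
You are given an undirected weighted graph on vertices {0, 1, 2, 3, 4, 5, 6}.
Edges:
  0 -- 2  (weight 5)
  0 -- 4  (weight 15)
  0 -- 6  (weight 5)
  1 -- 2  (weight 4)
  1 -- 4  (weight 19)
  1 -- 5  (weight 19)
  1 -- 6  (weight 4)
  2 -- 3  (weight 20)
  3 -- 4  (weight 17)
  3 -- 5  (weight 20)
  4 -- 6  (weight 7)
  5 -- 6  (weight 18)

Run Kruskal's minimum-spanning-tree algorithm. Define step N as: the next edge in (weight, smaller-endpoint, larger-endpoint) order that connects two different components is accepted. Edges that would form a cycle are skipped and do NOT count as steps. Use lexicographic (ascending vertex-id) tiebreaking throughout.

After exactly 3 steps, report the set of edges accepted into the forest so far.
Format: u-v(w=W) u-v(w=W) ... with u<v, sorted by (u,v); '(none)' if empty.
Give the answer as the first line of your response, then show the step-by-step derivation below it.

0-2(w=5) 1-2(w=4) 1-6(w=4)

step 1: add edge 1-2 (w=4); MST = {1-2(w=4)}
step 2: add edge 1-6 (w=4); MST = {1-2(w=4) 1-6(w=4)}
step 3: add edge 0-2 (w=5); MST = {0-2(w=5) 1-2(w=4) 1-6(w=4)}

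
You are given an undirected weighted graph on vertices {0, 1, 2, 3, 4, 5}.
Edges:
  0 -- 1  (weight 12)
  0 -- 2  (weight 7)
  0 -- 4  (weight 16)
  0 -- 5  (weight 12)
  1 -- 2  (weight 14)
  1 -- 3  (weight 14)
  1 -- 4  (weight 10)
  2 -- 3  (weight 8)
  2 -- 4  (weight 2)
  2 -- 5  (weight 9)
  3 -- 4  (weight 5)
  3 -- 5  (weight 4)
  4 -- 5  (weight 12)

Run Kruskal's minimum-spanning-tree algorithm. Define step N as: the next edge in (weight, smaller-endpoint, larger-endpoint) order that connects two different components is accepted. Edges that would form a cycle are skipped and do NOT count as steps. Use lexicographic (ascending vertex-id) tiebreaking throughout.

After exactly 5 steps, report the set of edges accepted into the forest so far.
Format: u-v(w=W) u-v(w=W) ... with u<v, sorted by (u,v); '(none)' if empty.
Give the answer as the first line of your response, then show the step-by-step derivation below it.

0-2(w=7) 1-4(w=10) 2-4(w=2) 3-4(w=5) 3-5(w=4)

step 1: add edge 2-4 (w=2); MST = {2-4(w=2)}
step 2: add edge 3-5 (w=4); MST = {2-4(w=2) 3-5(w=4)}
step 3: add edge 3-4 (w=5); MST = {2-4(w=2) 3-4(w=5) 3-5(w=4)}
step 4: add edge 0-2 (w=7); MST = {0-2(w=7) 2-4(w=2) 3-4(w=5) 3-5(w=4)}
step 5: add edge 1-4 (w=10); MST = {0-2(w=7) 1-4(w=10) 2-4(w=2) 3-4(w=5) 3-5(w=4)}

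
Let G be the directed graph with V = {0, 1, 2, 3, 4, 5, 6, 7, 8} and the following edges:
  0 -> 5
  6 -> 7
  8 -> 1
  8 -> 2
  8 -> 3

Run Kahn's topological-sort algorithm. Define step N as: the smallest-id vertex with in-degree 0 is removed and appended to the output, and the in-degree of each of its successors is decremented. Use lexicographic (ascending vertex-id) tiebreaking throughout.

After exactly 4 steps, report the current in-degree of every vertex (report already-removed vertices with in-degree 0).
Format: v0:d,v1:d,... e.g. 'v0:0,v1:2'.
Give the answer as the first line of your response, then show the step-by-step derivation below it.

v0:0,v1:1,v2:1,v3:1,v4:0,v5:0,v6:0,v7:0,v8:0

step 1: output 0; order=[0]; indeg=(0,1,1,1,0,0,0,1,0)
step 2: output 4; order=[0,4]; indeg=(0,1,1,1,0,0,0,1,0)
step 3: output 5; order=[0,4,5]; indeg=(0,1,1,1,0,0,0,1,0)
step 4: output 6; order=[0,4,5,6]; indeg=(0,1,1,1,0,0,0,0,0)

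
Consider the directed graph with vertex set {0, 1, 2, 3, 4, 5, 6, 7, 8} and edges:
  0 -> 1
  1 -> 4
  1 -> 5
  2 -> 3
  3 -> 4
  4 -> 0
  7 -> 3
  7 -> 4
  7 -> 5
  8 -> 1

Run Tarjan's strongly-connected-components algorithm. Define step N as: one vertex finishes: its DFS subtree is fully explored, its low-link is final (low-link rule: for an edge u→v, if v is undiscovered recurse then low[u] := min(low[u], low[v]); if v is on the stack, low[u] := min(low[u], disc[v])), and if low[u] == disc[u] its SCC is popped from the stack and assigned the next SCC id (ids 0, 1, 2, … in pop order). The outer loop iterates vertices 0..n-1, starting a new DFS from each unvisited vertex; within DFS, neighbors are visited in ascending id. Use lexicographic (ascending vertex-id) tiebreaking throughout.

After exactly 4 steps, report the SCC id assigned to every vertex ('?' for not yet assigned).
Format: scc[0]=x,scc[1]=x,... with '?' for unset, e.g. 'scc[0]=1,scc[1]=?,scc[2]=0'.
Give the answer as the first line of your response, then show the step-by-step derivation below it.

scc[0]=1,scc[1]=1,scc[2]=?,scc[3]=?,scc[4]=1,scc[5]=0,scc[6]=?,scc[7]=?,scc[8]=?

step 1: low=(low[0]=0,low[1]=1,low[2]=?,low[3]=?,low[4]=0,low[5]=?,low[6]=?,low[7]=?,low[8]=?); scc=(scc[0]=?,scc[1]=?,scc[2]=?,scc[3]=?,scc[4]=?,scc[5]=?,scc[6]=?,scc[7]=?,scc[8]=?)
step 2: low=(low[0]=0,low[1]=0,low[2]=?,low[3]=?,low[4]=0,low[5]=3,low[6]=?,low[7]=?,low[8]=?); scc=(scc[0]=?,scc[1]=?,scc[2]=?,scc[3]=?,scc[4]=?,scc[5]=0,scc[6]=?,scc[7]=?,scc[8]=?)
step 3: low=(low[0]=0,low[1]=0,low[2]=?,low[3]=?,low[4]=0,low[5]=3,low[6]=?,low[7]=?,low[8]=?); scc=(scc[0]=?,scc[1]=?,scc[2]=?,scc[3]=?,scc[4]=?,scc[5]=0,scc[6]=?,scc[7]=?,scc[8]=?)
step 4: low=(low[0]=0,low[1]=0,low[2]=?,low[3]=?,low[4]=0,low[5]=3,low[6]=?,low[7]=?,low[8]=?); scc=(scc[0]=1,scc[1]=1,scc[2]=?,scc[3]=?,scc[4]=1,scc[5]=0,scc[6]=?,scc[7]=?,scc[8]=?)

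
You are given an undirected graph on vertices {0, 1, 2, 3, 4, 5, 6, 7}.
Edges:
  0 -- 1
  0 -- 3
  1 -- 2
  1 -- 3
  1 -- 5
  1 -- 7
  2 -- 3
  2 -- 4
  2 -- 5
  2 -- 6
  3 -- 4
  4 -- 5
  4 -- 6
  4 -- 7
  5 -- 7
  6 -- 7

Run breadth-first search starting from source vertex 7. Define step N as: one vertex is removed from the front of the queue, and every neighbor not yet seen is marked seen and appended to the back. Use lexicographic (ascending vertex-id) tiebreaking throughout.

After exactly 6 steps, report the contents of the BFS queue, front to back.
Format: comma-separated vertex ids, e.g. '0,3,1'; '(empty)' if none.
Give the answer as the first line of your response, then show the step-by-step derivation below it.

2,3

step 1: dequeue 7; queue=[1,4,5,6]; order=7
step 2: dequeue 1; queue=[4,5,6,0,2,3]; order=7,1
step 3: dequeue 4; queue=[5,6,0,2,3]; order=7,1,4
step 4: dequeue 5; queue=[6,0,2,3]; order=7,1,4,5
step 5: dequeue 6; queue=[0,2,3]; order=7,1,4,5,6
step 6: dequeue 0; queue=[2,3]; order=7,1,4,5,6,0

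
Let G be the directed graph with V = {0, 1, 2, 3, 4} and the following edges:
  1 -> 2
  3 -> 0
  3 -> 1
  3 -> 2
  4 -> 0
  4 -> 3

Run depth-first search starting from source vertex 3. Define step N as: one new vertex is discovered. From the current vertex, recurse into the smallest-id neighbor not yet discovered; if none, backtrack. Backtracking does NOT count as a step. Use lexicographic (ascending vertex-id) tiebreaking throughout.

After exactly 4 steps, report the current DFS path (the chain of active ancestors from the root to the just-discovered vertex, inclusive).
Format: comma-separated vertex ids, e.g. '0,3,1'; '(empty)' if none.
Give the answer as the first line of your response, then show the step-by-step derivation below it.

3,1,2

step 1: discover 3; path=3; order=3
step 2: discover 0; path=3>0; order=3,0
step 3: discover 1; path=3>1; order=3,0,1
step 4: discover 2; path=3>1>2; order=3,0,1,2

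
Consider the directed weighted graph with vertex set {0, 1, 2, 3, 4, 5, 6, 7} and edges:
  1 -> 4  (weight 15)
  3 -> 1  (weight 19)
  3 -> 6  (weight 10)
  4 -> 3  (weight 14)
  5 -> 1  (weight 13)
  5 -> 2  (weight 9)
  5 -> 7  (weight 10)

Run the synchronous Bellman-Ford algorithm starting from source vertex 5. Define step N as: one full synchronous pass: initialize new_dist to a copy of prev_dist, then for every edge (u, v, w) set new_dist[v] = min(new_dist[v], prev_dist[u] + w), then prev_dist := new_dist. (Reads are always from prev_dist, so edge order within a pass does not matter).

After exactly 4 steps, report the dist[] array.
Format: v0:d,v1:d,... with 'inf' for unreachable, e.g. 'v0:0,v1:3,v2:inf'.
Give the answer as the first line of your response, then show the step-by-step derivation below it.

v0:inf,v1:13,v2:9,v3:42,v4:28,v5:0,v6:52,v7:10

step 1: dist = v0:inf,v1:13,v2:9,v3:inf,v4:inf,v5:0,v6:inf,v7:10
step 2: dist = v0:inf,v1:13,v2:9,v3:inf,v4:28,v5:0,v6:inf,v7:10
step 3: dist = v0:inf,v1:13,v2:9,v3:42,v4:28,v5:0,v6:inf,v7:10
step 4: dist = v0:inf,v1:13,v2:9,v3:42,v4:28,v5:0,v6:52,v7:10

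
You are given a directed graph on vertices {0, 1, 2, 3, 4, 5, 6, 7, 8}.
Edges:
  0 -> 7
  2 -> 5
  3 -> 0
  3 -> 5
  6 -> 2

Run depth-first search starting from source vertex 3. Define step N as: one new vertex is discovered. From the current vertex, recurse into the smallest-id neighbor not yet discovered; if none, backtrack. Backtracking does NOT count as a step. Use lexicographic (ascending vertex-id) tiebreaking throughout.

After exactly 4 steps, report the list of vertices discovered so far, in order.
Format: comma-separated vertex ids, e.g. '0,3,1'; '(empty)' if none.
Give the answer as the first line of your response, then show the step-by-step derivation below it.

3,0,7,5

step 1: discover 3; path=3; order=3
step 2: discover 0; path=3>0; order=3,0
step 3: discover 7; path=3>0>7; order=3,0,7
step 4: discover 5; path=3>5; order=3,0,7,5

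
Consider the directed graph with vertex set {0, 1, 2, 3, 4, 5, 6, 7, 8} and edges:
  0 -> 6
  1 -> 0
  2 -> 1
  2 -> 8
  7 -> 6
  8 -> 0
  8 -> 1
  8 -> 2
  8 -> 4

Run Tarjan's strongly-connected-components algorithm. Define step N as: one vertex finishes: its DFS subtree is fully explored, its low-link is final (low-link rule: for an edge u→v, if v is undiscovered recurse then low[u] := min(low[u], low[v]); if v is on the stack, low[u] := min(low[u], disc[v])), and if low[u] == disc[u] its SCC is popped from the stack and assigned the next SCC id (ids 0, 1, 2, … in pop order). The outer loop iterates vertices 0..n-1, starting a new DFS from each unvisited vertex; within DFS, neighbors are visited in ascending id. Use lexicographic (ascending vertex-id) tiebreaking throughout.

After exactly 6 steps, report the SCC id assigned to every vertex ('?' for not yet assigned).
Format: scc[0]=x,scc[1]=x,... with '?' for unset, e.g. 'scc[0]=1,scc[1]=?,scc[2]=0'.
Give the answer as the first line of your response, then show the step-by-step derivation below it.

scc[0]=1,scc[1]=2,scc[2]=4,scc[3]=?,scc[4]=3,scc[5]=?,scc[6]=0,scc[7]=?,scc[8]=4

step 1: low=(low[0]=0,low[1]=?,low[2]=?,low[3]=?,low[4]=?,low[5]=?,low[6]=1,low[7]=?,low[8]=?); scc=(scc[0]=?,scc[1]=?,scc[2]=?,scc[3]=?,scc[4]=?,scc[5]=?,scc[6]=0,scc[7]=?,scc[8]=?)
step 2: low=(low[0]=0,low[1]=?,low[2]=?,low[3]=?,low[4]=?,low[5]=?,low[6]=1,low[7]=?,low[8]=?); scc=(scc[0]=1,scc[1]=?,scc[2]=?,scc[3]=?,scc[4]=?,scc[5]=?,scc[6]=0,scc[7]=?,scc[8]=?)
step 3: low=(low[0]=0,low[1]=2,low[2]=?,low[3]=?,low[4]=?,low[5]=?,low[6]=1,low[7]=?,low[8]=?); scc=(scc[0]=1,scc[1]=2,scc[2]=?,scc[3]=?,scc[4]=?,scc[5]=?,scc[6]=0,scc[7]=?,scc[8]=?)
step 4: low=(low[0]=0,low[1]=2,low[2]=3,low[3]=?,low[4]=5,low[5]=?,low[6]=1,low[7]=?,low[8]=3); scc=(scc[0]=1,scc[1]=2,scc[2]=?,scc[3]=?,scc[4]=3,scc[5]=?,scc[6]=0,scc[7]=?,scc[8]=?)
step 5: low=(low[0]=0,low[1]=2,low[2]=3,low[3]=?,low[4]=5,low[5]=?,low[6]=1,low[7]=?,low[8]=3); scc=(scc[0]=1,scc[1]=2,scc[2]=?,scc[3]=?,scc[4]=3,scc[5]=?,scc[6]=0,scc[7]=?,scc[8]=?)
step 6: low=(low[0]=0,low[1]=2,low[2]=3,low[3]=?,low[4]=5,low[5]=?,low[6]=1,low[7]=?,low[8]=3); scc=(scc[0]=1,scc[1]=2,scc[2]=4,scc[3]=?,scc[4]=3,scc[5]=?,scc[6]=0,scc[7]=?,scc[8]=4)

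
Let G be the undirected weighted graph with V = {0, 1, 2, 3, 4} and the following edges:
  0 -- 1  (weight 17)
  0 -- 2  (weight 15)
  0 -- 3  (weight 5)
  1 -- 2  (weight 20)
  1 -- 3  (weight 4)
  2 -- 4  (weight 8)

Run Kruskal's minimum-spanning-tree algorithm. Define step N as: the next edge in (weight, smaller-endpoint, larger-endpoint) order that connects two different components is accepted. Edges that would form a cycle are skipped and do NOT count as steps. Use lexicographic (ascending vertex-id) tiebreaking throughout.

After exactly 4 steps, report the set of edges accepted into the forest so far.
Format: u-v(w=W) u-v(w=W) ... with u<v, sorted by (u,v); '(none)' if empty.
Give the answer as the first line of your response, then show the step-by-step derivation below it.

0-2(w=15) 0-3(w=5) 1-3(w=4) 2-4(w=8)

step 1: add edge 1-3 (w=4); MST = {1-3(w=4)}
step 2: add edge 0-3 (w=5); MST = {0-3(w=5) 1-3(w=4)}
step 3: add edge 2-4 (w=8); MST = {0-3(w=5) 1-3(w=4) 2-4(w=8)}
step 4: add edge 0-2 (w=15); MST = {0-2(w=15) 0-3(w=5) 1-3(w=4) 2-4(w=8)}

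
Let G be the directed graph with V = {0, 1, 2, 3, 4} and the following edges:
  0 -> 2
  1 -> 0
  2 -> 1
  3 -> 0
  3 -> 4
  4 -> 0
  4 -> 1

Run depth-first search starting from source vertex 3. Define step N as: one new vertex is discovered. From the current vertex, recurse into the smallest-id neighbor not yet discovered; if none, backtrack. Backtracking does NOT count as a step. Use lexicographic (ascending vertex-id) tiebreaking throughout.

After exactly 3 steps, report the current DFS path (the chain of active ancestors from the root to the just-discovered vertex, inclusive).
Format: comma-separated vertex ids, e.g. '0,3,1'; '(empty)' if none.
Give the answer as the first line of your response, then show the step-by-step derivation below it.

3,0,2

step 1: discover 3; path=3; order=3
step 2: discover 0; path=3>0; order=3,0
step 3: discover 2; path=3>0>2; order=3,0,2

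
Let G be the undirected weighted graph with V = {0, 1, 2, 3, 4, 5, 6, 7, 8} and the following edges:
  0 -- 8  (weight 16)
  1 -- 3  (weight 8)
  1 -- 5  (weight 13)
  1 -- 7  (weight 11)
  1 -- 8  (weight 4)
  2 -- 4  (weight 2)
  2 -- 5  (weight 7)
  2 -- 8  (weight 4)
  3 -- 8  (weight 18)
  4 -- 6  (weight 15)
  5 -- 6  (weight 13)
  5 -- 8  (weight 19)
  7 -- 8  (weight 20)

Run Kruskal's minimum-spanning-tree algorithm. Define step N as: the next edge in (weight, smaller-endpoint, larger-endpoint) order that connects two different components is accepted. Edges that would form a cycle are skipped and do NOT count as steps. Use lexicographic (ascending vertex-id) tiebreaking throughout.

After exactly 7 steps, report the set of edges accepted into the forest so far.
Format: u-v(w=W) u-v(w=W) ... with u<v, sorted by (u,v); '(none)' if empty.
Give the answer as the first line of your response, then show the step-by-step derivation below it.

1-3(w=8) 1-7(w=11) 1-8(w=4) 2-4(w=2) 2-5(w=7) 2-8(w=4) 5-6(w=13)

step 1: add edge 2-4 (w=2); MST = {2-4(w=2)}
step 2: add edge 1-8 (w=4); MST = {1-8(w=4) 2-4(w=2)}
step 3: add edge 2-8 (w=4); MST = {1-8(w=4) 2-4(w=2) 2-8(w=4)}
step 4: add edge 2-5 (w=7); MST = {1-8(w=4) 2-4(w=2) 2-5(w=7) 2-8(w=4)}
step 5: add edge 1-3 (w=8); MST = {1-3(w=8) 1-8(w=4) 2-4(w=2) 2-5(w=7) 2-8(w=4)}
step 6: add edge 1-7 (w=11); MST = {1-3(w=8) 1-7(w=11) 1-8(w=4) 2-4(w=2) 2-5(w=7) 2-8(w=4)}
step 7: add edge 5-6 (w=13); MST = {1-3(w=8) 1-7(w=11) 1-8(w=4) 2-4(w=2) 2-5(w=7) 2-8(w=4) 5-6(w=13)}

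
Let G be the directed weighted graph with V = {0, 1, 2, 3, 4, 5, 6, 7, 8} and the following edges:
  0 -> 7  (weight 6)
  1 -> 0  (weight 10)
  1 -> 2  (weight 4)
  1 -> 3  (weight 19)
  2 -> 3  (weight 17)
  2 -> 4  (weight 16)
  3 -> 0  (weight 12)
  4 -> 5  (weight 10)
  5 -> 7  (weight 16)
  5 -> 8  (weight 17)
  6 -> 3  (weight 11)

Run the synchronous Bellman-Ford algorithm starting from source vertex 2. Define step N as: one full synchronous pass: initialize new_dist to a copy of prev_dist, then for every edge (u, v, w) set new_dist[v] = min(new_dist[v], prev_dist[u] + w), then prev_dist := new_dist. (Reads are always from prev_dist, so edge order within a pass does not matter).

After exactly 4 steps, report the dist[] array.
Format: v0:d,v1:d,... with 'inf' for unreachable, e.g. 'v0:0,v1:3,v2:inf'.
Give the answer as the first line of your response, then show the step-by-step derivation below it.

v0:29,v1:inf,v2:0,v3:17,v4:16,v5:26,v6:inf,v7:35,v8:43

step 1: dist = v0:inf,v1:inf,v2:0,v3:17,v4:16,v5:inf,v6:inf,v7:inf,v8:inf
step 2: dist = v0:29,v1:inf,v2:0,v3:17,v4:16,v5:26,v6:inf,v7:inf,v8:inf
step 3: dist = v0:29,v1:inf,v2:0,v3:17,v4:16,v5:26,v6:inf,v7:35,v8:43
step 4: dist = v0:29,v1:inf,v2:0,v3:17,v4:16,v5:26,v6:inf,v7:35,v8:43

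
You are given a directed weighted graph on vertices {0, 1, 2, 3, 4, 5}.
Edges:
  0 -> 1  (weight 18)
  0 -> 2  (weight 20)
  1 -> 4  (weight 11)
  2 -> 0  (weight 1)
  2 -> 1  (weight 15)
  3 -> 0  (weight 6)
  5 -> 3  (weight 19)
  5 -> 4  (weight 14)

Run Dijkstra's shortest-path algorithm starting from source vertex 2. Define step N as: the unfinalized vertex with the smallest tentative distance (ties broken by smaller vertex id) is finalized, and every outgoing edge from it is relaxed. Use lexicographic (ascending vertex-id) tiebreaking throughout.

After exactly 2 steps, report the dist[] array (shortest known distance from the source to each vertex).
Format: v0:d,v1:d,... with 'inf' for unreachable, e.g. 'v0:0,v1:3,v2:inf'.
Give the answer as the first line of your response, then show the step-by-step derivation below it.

v0:1,v1:15,v2:0,v3:inf,v4:inf,v5:inf

step 1: dist = v0:1,v1:15,v2:0,v3:inf,v4:inf,v5:inf
step 2: dist = v0:1,v1:15,v2:0,v3:inf,v4:inf,v5:inf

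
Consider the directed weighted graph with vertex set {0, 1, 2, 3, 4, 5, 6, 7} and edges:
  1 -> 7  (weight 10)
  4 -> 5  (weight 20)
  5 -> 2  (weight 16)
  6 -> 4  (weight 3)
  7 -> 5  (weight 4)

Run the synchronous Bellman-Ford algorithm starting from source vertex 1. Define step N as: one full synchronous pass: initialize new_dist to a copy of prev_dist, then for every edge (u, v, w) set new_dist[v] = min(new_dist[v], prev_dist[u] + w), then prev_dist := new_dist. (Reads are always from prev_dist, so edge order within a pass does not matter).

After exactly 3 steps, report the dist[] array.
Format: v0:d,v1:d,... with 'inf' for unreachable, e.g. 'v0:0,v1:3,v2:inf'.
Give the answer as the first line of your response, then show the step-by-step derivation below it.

v0:inf,v1:0,v2:30,v3:inf,v4:inf,v5:14,v6:inf,v7:10

step 1: dist = v0:inf,v1:0,v2:inf,v3:inf,v4:inf,v5:inf,v6:inf,v7:10
step 2: dist = v0:inf,v1:0,v2:inf,v3:inf,v4:inf,v5:14,v6:inf,v7:10
step 3: dist = v0:inf,v1:0,v2:30,v3:inf,v4:inf,v5:14,v6:inf,v7:10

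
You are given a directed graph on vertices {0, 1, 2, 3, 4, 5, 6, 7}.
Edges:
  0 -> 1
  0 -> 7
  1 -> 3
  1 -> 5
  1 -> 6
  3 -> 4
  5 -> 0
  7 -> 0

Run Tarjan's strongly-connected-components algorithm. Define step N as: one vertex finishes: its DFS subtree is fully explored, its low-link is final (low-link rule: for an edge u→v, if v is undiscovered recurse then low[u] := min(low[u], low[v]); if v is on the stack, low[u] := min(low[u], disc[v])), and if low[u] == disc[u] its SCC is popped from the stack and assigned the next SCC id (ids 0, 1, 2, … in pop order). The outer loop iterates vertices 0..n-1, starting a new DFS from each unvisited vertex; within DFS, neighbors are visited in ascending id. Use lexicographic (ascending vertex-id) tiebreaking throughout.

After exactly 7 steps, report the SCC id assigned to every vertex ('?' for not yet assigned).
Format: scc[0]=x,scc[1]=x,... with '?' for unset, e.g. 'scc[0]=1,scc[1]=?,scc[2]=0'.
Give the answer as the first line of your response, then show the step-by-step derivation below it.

scc[0]=3,scc[1]=3,scc[2]=?,scc[3]=1,scc[4]=0,scc[5]=3,scc[6]=2,scc[7]=3

step 1: low=(low[0]=0,low[1]=1,low[2]=?,low[3]=2,low[4]=3,low[5]=?,low[6]=?,low[7]=?); scc=(scc[0]=?,scc[1]=?,scc[2]=?,scc[3]=?,scc[4]=0,scc[5]=?,scc[6]=?,scc[7]=?)
step 2: low=(low[0]=0,low[1]=1,low[2]=?,low[3]=2,low[4]=3,low[5]=?,low[6]=?,low[7]=?); scc=(scc[0]=?,scc[1]=?,scc[2]=?,scc[3]=1,scc[4]=0,scc[5]=?,scc[6]=?,scc[7]=?)
step 3: low=(low[0]=0,low[1]=1,low[2]=?,low[3]=2,low[4]=3,low[5]=0,low[6]=?,low[7]=?); scc=(scc[0]=?,scc[1]=?,scc[2]=?,scc[3]=1,scc[4]=0,scc[5]=?,scc[6]=?,scc[7]=?)
step 4: low=(low[0]=0,low[1]=0,low[2]=?,low[3]=2,low[4]=3,low[5]=0,low[6]=5,low[7]=?); scc=(scc[0]=?,scc[1]=?,scc[2]=?,scc[3]=1,scc[4]=0,scc[5]=?,scc[6]=2,scc[7]=?)
step 5: low=(low[0]=0,low[1]=0,low[2]=?,low[3]=2,low[4]=3,low[5]=0,low[6]=5,low[7]=?); scc=(scc[0]=?,scc[1]=?,scc[2]=?,scc[3]=1,scc[4]=0,scc[5]=?,scc[6]=2,scc[7]=?)
step 6: low=(low[0]=0,low[1]=0,low[2]=?,low[3]=2,low[4]=3,low[5]=0,low[6]=5,low[7]=0); scc=(scc[0]=?,scc[1]=?,scc[2]=?,scc[3]=1,scc[4]=0,scc[5]=?,scc[6]=2,scc[7]=?)
step 7: low=(low[0]=0,low[1]=0,low[2]=?,low[3]=2,low[4]=3,low[5]=0,low[6]=5,low[7]=0); scc=(scc[0]=3,scc[1]=3,scc[2]=?,scc[3]=1,scc[4]=0,scc[5]=3,scc[6]=2,scc[7]=3)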